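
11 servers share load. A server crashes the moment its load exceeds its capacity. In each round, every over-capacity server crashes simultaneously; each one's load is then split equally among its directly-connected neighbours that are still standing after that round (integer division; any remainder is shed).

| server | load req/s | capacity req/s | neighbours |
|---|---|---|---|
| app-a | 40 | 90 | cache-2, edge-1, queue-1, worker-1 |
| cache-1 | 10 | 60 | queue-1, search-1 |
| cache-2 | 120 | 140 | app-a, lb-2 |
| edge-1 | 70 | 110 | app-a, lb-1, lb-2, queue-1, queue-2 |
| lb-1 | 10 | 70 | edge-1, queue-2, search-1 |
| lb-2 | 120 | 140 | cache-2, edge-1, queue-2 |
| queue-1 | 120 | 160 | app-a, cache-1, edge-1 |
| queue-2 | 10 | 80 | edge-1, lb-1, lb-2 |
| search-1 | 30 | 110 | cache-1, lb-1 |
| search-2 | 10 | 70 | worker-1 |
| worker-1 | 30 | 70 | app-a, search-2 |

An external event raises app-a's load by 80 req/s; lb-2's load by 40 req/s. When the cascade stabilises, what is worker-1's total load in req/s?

Round 1 — app-a at 120 > 90; lb-2 at 160 > 140. app-a, lb-2 crash.
  app-a sheds 120 req/s to cache-2, edge-1, queue-1, worker-1: 30 each.
    cache-2: 120+30 = 150 > 140
    edge-1: 70+30 = 100 ≤ 110
    queue-1: 120+30 = 150 ≤ 160
    worker-1: 30+30 = 60 ≤ 70
  lb-2 sheds 160 req/s to cache-2, edge-1, queue-2: 53 each (1 lost).
    cache-2: 150+53 = 203 > 140
    edge-1: 100+53 = 153 > 110
    queue-2: 10+53 = 63 ≤ 80
Round 2 — cache-2, edge-1 crash.
  cache-2 sheds 203 req/s: no online neighbours, lost.
  edge-1 sheds 153 req/s to lb-1, queue-1, queue-2: 51 each.
    lb-1: 10+51 = 61 ≤ 70
    queue-1: 150+51 = 201 > 160
    queue-2: 63+51 = 114 > 80
Round 3 — queue-1, queue-2 crash.
  queue-1 sheds 201 req/s to cache-1: 201 each.
    cache-1: 10+201 = 211 > 60
  queue-2 sheds 114 req/s to lb-1: 114 each.
    lb-1: 61+114 = 175 > 70
Round 4 — cache-1, lb-1 crash.
  cache-1 sheds 211 req/s to search-1: 211 each.
    search-1: 30+211 = 241 > 110
  lb-1 sheds 175 req/s to search-1: 175 each.
    search-1: 241+175 = 416 > 110
Round 5 — search-1 crashes.
  search-1 sheds 416 req/s: no online neighbours, lost.
No further crashes.

60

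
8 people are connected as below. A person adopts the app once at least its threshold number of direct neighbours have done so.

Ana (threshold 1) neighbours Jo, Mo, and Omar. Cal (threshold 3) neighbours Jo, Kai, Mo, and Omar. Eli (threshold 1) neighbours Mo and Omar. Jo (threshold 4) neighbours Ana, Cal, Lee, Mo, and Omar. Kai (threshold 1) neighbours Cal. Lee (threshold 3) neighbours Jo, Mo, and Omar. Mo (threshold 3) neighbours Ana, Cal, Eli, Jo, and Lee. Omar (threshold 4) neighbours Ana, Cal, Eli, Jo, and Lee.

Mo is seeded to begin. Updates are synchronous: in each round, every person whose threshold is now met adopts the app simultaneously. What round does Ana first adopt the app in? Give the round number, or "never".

2

Round 1 — Mo adopts the app (initial).
Round 2 — checking thresholds:
  Ana: 1 of 3 neighbours ≥ 1, adopts the app.
  Cal: 1 of 4 neighbours < 3, below threshold.
  Eli: 1 of 2 neighbours ≥ 1, adopts the app.
  Jo: 1 of 5 neighbours < 4, below threshold.
  Lee: 1 of 3 neighbours < 3, below threshold.
Round 3 — no new adoptions; cascade stops.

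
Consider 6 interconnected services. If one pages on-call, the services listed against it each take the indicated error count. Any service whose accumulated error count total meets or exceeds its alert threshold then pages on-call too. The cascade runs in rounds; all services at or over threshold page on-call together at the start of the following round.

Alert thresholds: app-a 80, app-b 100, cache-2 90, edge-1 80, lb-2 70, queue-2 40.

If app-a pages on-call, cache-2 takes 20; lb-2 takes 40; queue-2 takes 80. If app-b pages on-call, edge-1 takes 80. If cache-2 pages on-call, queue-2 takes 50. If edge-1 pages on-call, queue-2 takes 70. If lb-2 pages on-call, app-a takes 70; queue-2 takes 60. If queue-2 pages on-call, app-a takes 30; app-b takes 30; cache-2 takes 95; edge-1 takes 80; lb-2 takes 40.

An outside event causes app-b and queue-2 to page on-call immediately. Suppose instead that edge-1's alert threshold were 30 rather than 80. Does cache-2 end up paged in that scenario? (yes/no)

With edge-1's alert threshold at 30:
Round 1 — app-b, queue-2 page on-call (initial).
  app-a: +30 → 30 < 80
  cache-2: +95 → 95 ≥ 90
  edge-1: +80+80 → 160 ≥ 30
  lb-2: +40 → 40 < 70
Round 2 — cache-2, edge-1 page on-call.
No further pages.

yes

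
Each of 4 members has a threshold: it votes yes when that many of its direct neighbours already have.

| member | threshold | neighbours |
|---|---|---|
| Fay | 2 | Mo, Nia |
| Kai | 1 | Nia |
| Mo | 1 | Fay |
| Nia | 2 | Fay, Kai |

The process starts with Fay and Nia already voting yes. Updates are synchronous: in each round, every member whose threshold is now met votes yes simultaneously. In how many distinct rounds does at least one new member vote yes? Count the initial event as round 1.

Round 1 — Fay, Nia vote yes (initial).
Round 2 — checking thresholds:
  Kai: 1 of 1 neighbours ≥ 1, votes yes.
  Mo: 1 of 1 neighbours ≥ 1, votes yes.
Round 3 — no new yes votes; cascade stops.

2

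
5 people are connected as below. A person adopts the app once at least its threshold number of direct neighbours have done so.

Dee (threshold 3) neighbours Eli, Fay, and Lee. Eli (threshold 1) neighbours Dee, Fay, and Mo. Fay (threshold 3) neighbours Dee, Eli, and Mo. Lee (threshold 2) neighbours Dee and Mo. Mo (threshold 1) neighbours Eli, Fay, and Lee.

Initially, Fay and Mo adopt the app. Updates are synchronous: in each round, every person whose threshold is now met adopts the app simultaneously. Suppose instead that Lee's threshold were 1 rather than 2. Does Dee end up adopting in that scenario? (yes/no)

yes

With Lee's threshold at 1:
Round 1 — Fay, Mo adopt the app (initial).
Round 2 — checking thresholds:
  Dee: 1 of 3 neighbours < 3, not yet.
  Eli: 2 of 3 neighbours ≥ 1, adopts the app.
  Lee: 1 of 2 neighbours ≥ 1, adopts the app.
Round 3 — checking thresholds:
  Dee: 3 of 3 neighbours ≥ 3, adopts the app.
Round 4 — no new adoptions; cascade stops.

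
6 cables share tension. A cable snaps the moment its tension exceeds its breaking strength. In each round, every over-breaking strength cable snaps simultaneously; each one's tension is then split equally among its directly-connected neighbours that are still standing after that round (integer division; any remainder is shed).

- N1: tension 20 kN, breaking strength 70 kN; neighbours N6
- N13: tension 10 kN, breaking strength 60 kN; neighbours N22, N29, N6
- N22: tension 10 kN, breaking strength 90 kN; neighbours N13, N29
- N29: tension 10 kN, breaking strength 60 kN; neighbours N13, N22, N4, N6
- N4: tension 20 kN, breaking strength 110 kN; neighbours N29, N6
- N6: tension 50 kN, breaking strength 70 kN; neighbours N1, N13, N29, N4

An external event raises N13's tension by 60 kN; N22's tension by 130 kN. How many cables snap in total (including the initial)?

Round 1 — N13 at 70 > 60; N22 at 140 > 90. N13, N22 snap.
  N13 sheds 70 kN to N29, N6: 35 each.
    N29: 10+35 = 45 ≤ 60
    N6: 50+35 = 85 > 70
  N22 sheds 140 kN to N29: 140 each.
    N29: 45+140 = 185 > 60
Round 2 — N29, N6 snap.
  N29 sheds 185 kN to N4: 185 each.
    N4: 20+185 = 205 > 110
  N6 sheds 85 kN to N1, N4: 42 each (1 lost).
    N1: 20+42 = 62 ≤ 70
    N4: 205+42 = 247 > 110
Round 3 — N4 snaps.
  N4 sheds 247 kN: no online neighbours, lost.
No further breaks.

5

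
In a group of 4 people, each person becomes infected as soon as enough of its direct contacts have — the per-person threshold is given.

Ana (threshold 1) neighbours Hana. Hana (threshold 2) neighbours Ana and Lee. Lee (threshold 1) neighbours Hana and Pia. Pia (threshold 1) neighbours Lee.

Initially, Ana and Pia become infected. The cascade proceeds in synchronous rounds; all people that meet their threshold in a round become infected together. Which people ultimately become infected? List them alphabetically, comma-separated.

Ana, Hana, Lee, Pia

Round 1 — Ana, Pia become infected (initial).
Round 2 — checking thresholds:
  Hana: 1 of 2 neighbours < 2, below threshold.
  Lee: 1 of 2 neighbours ≥ 1, becomes infected.
Round 3 — checking thresholds:
  Hana: 2 of 2 neighbours ≥ 2, becomes infected.
Round 4 — no new infections; cascade stops.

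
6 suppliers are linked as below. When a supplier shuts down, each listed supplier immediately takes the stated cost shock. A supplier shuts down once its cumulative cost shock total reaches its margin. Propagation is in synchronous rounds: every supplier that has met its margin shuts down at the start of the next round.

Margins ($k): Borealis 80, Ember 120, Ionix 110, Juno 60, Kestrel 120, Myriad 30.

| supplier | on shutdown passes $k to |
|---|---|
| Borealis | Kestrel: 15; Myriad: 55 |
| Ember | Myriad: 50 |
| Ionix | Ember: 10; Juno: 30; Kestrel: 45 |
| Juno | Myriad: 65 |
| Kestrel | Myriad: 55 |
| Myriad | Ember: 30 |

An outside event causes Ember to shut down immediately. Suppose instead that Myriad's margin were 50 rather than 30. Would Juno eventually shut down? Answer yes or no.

no

With Myriad's margin at 50:
Round 1 — Ember shuts down (initial).
  Myriad: +50 → 50 ≥ 50
Round 2 — Myriad shuts down.
No further shutdowns.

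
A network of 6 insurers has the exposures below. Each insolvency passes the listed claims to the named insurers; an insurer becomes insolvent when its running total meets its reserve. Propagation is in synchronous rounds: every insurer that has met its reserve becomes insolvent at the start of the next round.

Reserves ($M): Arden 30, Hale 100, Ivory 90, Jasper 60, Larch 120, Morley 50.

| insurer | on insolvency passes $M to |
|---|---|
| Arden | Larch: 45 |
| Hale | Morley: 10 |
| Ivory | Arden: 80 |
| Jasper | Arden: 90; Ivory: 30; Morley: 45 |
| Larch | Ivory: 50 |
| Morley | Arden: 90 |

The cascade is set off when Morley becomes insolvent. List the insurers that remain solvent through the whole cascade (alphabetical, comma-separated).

Round 1 — Morley becomes insolvent (initial).
  Arden: +90 → 90 ≥ 30
Round 2 — Arden becomes insolvent.
  Larch: +45 → 45 < 120
No further insolvencies.

Hale, Ivory, Jasper, Larch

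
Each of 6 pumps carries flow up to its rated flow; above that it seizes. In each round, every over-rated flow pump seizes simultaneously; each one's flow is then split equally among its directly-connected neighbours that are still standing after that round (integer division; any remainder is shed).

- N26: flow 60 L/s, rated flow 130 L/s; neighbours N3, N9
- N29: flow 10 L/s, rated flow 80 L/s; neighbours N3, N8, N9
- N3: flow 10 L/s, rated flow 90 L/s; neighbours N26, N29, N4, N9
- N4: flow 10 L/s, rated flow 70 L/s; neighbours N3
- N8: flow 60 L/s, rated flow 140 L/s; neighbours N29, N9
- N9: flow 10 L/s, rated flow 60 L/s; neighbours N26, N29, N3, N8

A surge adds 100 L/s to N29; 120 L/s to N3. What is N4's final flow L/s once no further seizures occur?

Round 1 — N29 at 110 > 80; N3 at 130 > 90. N29, N3 seize.
  N29 sheds 110 L/s to N8, N9: 55 each.
    N8: 60+55 = 115 ≤ 140
    N9: 10+55 = 65 > 60
  N3 sheds 130 L/s to N26, N4, N9: 43 each (1 lost).
    N26: 60+43 = 103 ≤ 130
    N4: 10+43 = 53 ≤ 70
    N9: 65+43 = 108 > 60
Round 2 — N9 seizes.
  N9 sheds 108 L/s to N26, N8: 54 each.
    N26: 103+54 = 157 > 130
    N8: 115+54 = 169 > 140
Round 3 — N26, N8 seize.
  N26 sheds 157 L/s: no online neighbours, lost.
  N8 sheds 169 L/s: no online neighbours, lost.
No further seizures.

53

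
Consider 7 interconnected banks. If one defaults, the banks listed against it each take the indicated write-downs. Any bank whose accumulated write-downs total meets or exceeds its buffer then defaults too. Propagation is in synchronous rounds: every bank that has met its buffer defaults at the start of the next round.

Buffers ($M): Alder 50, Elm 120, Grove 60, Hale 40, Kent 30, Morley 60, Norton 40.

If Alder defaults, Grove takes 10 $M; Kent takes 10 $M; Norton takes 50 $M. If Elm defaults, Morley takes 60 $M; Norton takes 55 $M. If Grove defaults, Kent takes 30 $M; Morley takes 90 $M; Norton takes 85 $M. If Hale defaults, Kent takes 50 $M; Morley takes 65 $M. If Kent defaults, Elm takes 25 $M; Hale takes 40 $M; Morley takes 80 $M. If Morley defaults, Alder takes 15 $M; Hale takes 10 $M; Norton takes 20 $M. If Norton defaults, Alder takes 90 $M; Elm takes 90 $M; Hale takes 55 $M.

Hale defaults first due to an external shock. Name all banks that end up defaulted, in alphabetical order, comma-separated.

Hale, Kent, Morley

Round 1 — Hale defaults (initial).
  Kent: +50 → 50 ≥ 30
  Morley: +65 → 65 ≥ 60
Round 2 — Kent, Morley default.
  Alder: +15 → 15 < 50
  Elm: +25 → 25 < 120
  Norton: +20 → 20 < 40
No further defaults.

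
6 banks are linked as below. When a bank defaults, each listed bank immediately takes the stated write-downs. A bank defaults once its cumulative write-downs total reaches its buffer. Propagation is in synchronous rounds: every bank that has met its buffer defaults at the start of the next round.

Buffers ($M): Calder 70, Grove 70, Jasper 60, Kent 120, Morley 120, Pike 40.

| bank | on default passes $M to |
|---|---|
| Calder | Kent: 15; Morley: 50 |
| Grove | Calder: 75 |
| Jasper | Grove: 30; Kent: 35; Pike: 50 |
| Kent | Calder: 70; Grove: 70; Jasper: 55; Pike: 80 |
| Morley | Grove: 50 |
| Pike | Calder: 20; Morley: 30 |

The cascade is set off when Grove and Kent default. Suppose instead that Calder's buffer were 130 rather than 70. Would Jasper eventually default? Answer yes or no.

no

With Calder's buffer at 130:
Round 1 — Grove, Kent default (initial).
  Calder: +75+70 → 145 ≥ 130
  Jasper: +55 → 55 < 60
  Pike: +80 → 80 ≥ 40
Round 2 — Calder, Pike default.
  Morley: +50+30 → 80 < 120
No further defaults.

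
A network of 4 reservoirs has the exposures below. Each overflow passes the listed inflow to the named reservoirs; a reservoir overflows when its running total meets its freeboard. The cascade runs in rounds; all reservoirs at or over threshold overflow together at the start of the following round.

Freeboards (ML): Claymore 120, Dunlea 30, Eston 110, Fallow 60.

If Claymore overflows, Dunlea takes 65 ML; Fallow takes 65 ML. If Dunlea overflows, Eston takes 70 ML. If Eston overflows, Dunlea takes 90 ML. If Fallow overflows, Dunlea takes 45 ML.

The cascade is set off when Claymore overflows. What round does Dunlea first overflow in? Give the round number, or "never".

Round 1 — Claymore overflows (initial).
  Dunlea: +65 → 65 ≥ 30
  Fallow: +65 → 65 ≥ 60
Round 2 — Dunlea, Fallow overflow.
  Eston: +70 → 70 < 110
No further overflows.

2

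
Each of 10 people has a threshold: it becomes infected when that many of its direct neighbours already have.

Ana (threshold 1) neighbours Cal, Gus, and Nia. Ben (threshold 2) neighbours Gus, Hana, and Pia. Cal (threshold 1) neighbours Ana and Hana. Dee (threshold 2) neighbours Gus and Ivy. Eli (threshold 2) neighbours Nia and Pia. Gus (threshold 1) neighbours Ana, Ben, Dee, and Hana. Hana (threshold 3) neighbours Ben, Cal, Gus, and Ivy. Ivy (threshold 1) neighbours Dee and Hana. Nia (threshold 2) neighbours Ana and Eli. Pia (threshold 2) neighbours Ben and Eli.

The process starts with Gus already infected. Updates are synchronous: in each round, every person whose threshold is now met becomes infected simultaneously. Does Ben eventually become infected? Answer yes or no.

no

Round 1 — Gus becomes infected (initial).
Round 2 — checking thresholds:
  Ana: 1 of 3 neighbours ≥ 1, becomes infected.
  Ben: 1 of 3 neighbours < 2, below threshold.
  Dee: 1 of 2 neighbours < 2, below threshold.
  Hana: 1 of 4 neighbours < 3, below threshold.
Round 3 — checking thresholds:
  Ben: 1 of 3 neighbours < 2, below threshold.
  Cal: 1 of 2 neighbours ≥ 1, becomes infected.
  Dee: 1 of 2 neighbours < 2, below threshold.
  Hana: 1 of 4 neighbours < 3, below threshold.
  Nia: 1 of 2 neighbours < 2, below threshold.
Round 4 — no new infections; cascade stops.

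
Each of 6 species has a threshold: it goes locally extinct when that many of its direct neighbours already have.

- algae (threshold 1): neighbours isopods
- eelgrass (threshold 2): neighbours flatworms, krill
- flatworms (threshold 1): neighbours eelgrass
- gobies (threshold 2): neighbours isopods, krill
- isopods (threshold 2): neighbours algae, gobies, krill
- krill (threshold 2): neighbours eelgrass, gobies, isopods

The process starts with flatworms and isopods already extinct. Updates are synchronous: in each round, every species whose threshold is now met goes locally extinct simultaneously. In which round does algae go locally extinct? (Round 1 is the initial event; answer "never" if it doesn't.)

Round 1 — flatworms, isopods go locally extinct (initial).
Round 2 — checking thresholds:
  algae: 1 of 1 neighbours ≥ 1, goes locally extinct.
  eelgrass: 1 of 2 neighbours < 2, below threshold.
  gobies: 1 of 2 neighbours < 2, below threshold.
  krill: 1 of 3 neighbours < 2, below threshold.
Round 3 — no new extinctions; cascade stops.

2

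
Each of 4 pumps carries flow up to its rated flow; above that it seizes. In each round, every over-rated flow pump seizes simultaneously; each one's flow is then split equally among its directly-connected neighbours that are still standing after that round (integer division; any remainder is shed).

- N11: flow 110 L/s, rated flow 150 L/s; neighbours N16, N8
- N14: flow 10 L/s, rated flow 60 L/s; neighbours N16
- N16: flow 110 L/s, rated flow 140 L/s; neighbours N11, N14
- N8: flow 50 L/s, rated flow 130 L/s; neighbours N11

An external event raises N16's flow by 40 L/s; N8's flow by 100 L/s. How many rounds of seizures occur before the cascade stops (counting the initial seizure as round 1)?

2

Round 1 — N16 at 150 > 140; N8 at 150 > 130. N16, N8 seize.
  N16 sheds 150 L/s to N11, N14: 75 each.
    N11: 110+75 = 185 > 150
    N14: 10+75 = 85 > 60
  N8 sheds 150 L/s to N11: 150 each.
    N11: 185+150 = 335 > 150
Round 2 — N11, N14 seize.
  N11 sheds 335 L/s: no online neighbours, lost.
  N14 sheds 85 L/s: no online neighbours, lost.
No further seizures.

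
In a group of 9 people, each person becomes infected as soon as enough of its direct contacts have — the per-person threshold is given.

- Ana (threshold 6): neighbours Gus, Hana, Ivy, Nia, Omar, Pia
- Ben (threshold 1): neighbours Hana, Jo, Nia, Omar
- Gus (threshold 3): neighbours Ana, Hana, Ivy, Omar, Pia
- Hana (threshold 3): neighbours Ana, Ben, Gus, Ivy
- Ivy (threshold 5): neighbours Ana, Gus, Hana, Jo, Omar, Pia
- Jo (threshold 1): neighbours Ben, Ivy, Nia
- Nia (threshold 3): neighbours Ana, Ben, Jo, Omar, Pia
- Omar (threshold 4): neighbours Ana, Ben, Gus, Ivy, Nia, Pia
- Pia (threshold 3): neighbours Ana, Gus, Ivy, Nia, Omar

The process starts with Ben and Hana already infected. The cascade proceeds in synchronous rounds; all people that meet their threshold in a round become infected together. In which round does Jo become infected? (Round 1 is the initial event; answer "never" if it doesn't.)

Round 1 — Ben, Hana become infected (initial).
Round 2 — checking thresholds:
  Ana: 1 of 6 neighbours < 6, below threshold.
  Gus: 1 of 5 neighbours < 3, below threshold.
  Ivy: 1 of 6 neighbours < 5, below threshold.
  Jo: 1 of 3 neighbours ≥ 1, becomes infected.
  Nia: 1 of 5 neighbours < 3, below threshold.
  Omar: 1 of 6 neighbours < 4, below threshold.
Round 3 — no new infections; cascade stops.

2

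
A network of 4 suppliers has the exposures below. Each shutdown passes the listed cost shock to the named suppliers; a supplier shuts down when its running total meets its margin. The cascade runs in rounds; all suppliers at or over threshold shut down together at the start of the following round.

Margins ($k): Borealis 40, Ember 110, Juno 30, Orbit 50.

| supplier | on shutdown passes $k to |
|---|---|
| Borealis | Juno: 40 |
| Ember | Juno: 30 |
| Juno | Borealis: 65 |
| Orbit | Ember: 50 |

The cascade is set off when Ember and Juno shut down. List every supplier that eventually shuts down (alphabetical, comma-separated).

Round 1 — Ember, Juno shut down (initial).
  Borealis: +65 → 65 ≥ 40
Round 2 — Borealis shuts down.
No further shutdowns.

Borealis, Ember, Juno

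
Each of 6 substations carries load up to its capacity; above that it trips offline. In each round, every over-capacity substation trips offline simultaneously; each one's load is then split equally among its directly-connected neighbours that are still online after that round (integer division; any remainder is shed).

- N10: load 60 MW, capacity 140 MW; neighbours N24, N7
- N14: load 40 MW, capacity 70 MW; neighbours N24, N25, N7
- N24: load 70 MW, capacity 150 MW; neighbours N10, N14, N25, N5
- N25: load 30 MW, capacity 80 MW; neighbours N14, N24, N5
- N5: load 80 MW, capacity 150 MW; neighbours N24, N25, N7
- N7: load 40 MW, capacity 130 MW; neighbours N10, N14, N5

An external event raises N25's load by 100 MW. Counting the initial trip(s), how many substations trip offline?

Round 1 — N25 at 130 > 80. N25 trips offline.
  N25 sheds 130 MW to N14, N24, N5: 43 each (1 lost).
    N14: 40+43 = 83 > 70
    N24: 70+43 = 113 ≤ 150
    N5: 80+43 = 123 ≤ 150
Round 2 — N14 trips offline.
  N14 sheds 83 MW to N24, N7: 41 each (1 lost).
    N24: 113+41 = 154 > 150
    N7: 40+41 = 81 ≤ 130
Round 3 — N24 trips offline.
  N24 sheds 154 MW to N10, N5: 77 each.
    N10: 60+77 = 137 ≤ 140
    N5: 123+77 = 200 > 150
Round 4 — N5 trips offline.
  N5 sheds 200 MW to N7: 200 each.
    N7: 81+200 = 281 > 130
Round 5 — N7 trips offline.
  N7 sheds 281 MW to N10: 281 each.
    N10: 137+281 = 418 > 140
Round 6 — N10 trips offline.
  N10 sheds 418 MW: no online neighbours, lost.
No further trips.

6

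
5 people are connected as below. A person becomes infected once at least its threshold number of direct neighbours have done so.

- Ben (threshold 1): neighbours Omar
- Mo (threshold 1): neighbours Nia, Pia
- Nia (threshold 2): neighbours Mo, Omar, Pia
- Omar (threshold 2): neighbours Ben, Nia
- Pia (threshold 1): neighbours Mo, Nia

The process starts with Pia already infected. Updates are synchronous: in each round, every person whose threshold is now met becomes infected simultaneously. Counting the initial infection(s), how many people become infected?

3

Round 1 — Pia becomes infected (initial).
Round 2 — checking thresholds:
  Mo: 1 of 2 neighbours ≥ 1, becomes infected.
  Nia: 1 of 3 neighbours < 2, below threshold.
Round 3 — checking thresholds:
  Nia: 2 of 3 neighbours ≥ 2, becomes infected.
Round 4 — no new infections; cascade stops.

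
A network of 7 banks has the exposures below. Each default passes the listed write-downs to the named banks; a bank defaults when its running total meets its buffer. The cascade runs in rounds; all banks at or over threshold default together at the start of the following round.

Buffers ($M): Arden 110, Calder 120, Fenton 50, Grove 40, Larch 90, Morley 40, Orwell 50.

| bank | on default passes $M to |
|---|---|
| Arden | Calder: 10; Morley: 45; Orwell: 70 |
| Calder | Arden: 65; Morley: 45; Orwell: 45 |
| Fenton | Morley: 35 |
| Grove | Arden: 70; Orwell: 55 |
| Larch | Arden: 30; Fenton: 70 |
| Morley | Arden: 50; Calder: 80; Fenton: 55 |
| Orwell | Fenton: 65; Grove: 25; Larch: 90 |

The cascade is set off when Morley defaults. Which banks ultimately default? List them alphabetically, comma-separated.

Fenton, Morley

Round 1 — Morley defaults (initial).
  Arden: +50 → 50 < 110
  Calder: +80 → 80 < 120
  Fenton: +55 → 55 ≥ 50
Round 2 — Fenton defaults.
No further defaults.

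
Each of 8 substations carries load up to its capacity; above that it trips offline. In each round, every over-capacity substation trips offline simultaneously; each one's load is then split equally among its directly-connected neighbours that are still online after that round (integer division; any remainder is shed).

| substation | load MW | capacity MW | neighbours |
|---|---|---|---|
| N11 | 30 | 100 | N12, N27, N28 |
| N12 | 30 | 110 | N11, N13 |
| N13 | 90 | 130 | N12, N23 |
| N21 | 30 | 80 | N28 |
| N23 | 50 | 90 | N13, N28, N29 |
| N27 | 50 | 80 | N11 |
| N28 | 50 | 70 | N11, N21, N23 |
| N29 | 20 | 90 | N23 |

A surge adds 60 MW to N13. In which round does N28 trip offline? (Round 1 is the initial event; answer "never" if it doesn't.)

3

Round 1 — N13 at 150 > 130. N13 trips offline.
  N13 sheds 150 MW to N12, N23: 75 each.
    N12: 30+75 = 105 ≤ 110
    N23: 50+75 = 125 > 90
Round 2 — N23 trips offline.
  N23 sheds 125 MW to N28, N29: 62 each (1 lost).
    N28: 50+62 = 112 > 70
    N29: 20+62 = 82 ≤ 90
Round 3 — N28 trips offline.
  N28 sheds 112 MW to N11, N21: 56 each.
    N11: 30+56 = 86 ≤ 100
    N21: 30+56 = 86 > 80
Round 4 — N21 trips offline.
  N21 sheds 86 MW: no online neighbours, lost.
No further trips.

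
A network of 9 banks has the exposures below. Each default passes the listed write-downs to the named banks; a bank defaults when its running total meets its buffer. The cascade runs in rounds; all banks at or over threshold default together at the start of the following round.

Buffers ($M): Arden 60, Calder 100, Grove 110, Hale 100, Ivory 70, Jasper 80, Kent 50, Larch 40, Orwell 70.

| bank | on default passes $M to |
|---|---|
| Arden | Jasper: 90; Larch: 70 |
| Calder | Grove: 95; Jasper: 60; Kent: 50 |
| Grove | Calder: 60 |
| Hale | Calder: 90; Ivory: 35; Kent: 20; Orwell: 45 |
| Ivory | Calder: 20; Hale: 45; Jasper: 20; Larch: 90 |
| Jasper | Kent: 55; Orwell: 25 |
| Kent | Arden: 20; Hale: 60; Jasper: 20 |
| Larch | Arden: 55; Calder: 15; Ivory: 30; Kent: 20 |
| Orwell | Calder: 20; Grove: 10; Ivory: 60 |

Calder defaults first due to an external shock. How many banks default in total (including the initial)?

Round 1 — Calder defaults (initial).
  Grove: +95 → 95 < 110
  Jasper: +60 → 60 < 80
  Kent: +50 → 50 ≥ 50
Round 2 — Kent defaults.
  Arden: +20 → 20 < 60
  Hale: +60 → 60 < 100
  Jasper: +20 → 80 ≥ 80
Round 3 — Jasper defaults.
  Orwell: +25 → 25 < 70
No further defaults.

3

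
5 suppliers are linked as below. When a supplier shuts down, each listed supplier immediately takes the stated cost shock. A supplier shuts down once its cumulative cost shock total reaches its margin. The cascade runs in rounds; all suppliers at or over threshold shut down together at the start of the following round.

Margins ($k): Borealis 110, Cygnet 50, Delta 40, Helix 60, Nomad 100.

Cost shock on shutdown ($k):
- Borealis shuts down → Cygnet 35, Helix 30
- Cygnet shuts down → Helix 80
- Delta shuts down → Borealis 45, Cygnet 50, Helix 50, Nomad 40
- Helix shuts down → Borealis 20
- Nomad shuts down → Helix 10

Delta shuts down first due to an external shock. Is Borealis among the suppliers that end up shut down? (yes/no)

no

Round 1 — Delta shuts down (initial).
  Borealis: +45 → 45 < 110
  Cygnet: +50 → 50 ≥ 50
  Helix: +50 → 50 < 60
  Nomad: +40 → 40 < 100
Round 2 — Cygnet shuts down.
  Helix: +80 → 130 ≥ 60
Round 3 — Helix shuts down.
  Borealis: +20 → 65 < 110
No further shutdowns.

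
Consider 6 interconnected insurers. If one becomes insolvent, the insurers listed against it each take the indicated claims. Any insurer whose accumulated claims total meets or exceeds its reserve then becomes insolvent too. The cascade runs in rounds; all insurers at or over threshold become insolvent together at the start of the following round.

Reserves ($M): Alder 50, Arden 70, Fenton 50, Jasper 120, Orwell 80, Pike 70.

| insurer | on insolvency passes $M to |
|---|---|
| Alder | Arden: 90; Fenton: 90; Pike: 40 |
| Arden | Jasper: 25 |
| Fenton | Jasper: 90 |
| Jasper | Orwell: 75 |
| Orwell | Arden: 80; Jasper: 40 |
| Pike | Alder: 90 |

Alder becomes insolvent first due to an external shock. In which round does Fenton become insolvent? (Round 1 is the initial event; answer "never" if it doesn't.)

2

Round 1 — Alder becomes insolvent (initial).
  Arden: +90 → 90 ≥ 70
  Fenton: +90 → 90 ≥ 50
  Pike: +40 → 40 < 70
Round 2 — Arden, Fenton become insolvent.
  Jasper: +25+90 → 115 < 120
No further insolvencies.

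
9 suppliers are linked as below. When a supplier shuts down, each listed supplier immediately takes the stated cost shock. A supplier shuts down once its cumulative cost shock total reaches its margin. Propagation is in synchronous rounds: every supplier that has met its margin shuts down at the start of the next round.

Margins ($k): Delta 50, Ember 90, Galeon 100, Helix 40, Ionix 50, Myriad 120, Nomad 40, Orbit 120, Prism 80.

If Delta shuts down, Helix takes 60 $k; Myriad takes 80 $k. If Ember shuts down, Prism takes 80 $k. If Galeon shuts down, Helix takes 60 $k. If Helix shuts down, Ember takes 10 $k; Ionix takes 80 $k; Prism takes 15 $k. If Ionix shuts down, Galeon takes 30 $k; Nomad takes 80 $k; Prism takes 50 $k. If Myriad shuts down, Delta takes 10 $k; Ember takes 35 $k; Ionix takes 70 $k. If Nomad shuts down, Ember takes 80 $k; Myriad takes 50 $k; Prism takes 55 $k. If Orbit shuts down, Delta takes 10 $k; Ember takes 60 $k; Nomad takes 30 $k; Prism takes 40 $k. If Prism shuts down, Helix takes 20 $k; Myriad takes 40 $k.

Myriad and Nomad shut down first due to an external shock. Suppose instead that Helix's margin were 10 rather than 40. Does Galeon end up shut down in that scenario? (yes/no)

With Helix's margin at 10:
Round 1 — Myriad, Nomad shut down (initial).
  Delta: +10 → 10 < 50
  Ember: +35+80 → 115 ≥ 90
  Ionix: +70 → 70 ≥ 50
  Prism: +55 → 55 < 80
Round 2 — Ember, Ionix shut down.
  Galeon: +30 → 30 < 100
  Prism: +80+50 → 185 ≥ 80
Round 3 — Prism shuts down.
  Helix: +20 → 20 ≥ 10
Round 4 — Helix shuts down.
No further shutdowns.

no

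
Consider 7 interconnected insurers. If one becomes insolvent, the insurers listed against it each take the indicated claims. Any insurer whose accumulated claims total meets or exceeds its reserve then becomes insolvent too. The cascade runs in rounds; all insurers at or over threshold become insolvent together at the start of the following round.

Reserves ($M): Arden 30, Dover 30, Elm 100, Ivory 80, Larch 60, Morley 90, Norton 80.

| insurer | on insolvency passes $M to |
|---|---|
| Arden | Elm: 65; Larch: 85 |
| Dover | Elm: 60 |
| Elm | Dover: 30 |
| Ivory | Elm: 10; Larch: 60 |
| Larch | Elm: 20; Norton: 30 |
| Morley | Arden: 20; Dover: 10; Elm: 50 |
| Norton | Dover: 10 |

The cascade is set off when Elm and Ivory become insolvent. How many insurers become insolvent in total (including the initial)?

4

Round 1 — Elm, Ivory become insolvent (initial).
  Dover: +30 → 30 ≥ 30
  Larch: +60 → 60 ≥ 60
Round 2 — Dover, Larch become insolvent.
  Norton: +30 → 30 < 80
No further insolvencies.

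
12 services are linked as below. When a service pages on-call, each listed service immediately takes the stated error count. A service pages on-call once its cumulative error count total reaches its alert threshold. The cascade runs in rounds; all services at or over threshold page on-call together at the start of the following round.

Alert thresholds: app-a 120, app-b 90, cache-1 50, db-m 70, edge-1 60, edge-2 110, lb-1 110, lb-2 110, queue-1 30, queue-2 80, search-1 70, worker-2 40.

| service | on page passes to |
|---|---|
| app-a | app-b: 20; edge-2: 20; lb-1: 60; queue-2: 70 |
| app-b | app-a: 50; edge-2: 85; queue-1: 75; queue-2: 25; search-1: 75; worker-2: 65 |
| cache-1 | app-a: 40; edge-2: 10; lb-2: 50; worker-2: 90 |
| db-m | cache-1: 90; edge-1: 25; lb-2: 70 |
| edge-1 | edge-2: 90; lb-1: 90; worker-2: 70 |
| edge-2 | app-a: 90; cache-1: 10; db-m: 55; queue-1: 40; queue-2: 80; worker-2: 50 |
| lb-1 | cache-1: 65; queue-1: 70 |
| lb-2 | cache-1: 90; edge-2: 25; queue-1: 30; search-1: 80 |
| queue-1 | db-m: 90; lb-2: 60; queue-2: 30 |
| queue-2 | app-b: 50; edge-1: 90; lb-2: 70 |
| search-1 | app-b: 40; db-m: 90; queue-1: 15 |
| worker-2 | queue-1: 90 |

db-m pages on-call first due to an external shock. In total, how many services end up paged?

6

Round 1 — db-m pages on-call (initial).
  cache-1: +90 → 90 ≥ 50
  edge-1: +25 → 25 < 60
  lb-2: +70 → 70 < 110
Round 2 — cache-1 pages on-call.
  app-a: +40 → 40 < 120
  edge-2: +10 → 10 < 110
  lb-2: +50 → 120 ≥ 110
  worker-2: +90 → 90 ≥ 40
Round 3 — lb-2, worker-2 page on-call.
  edge-2: +25 → 35 < 110
  queue-1: +30+90 → 120 ≥ 30
  search-1: +80 → 80 ≥ 70
Round 4 — queue-1, search-1 page on-call.
  app-b: +40 → 40 < 90
  queue-2: +30 → 30 < 80
No further pages.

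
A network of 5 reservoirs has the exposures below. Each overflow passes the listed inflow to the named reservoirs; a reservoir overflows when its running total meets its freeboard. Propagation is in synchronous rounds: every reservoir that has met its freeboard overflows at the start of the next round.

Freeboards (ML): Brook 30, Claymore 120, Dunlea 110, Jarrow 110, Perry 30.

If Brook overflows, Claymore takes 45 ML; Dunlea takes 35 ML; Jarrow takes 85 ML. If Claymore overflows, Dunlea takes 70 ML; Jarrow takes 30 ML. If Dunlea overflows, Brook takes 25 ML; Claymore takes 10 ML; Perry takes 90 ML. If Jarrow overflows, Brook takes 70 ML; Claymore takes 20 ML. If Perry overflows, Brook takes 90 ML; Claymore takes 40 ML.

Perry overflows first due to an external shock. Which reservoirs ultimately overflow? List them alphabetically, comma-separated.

Round 1 — Perry overflows (initial).
  Brook: +90 → 90 ≥ 30
  Claymore: +40 → 40 < 120
Round 2 — Brook overflows.
  Claymore: +45 → 85 < 120
  Dunlea: +35 → 35 < 110
  Jarrow: +85 → 85 < 110
No further overflows.

Brook, Perry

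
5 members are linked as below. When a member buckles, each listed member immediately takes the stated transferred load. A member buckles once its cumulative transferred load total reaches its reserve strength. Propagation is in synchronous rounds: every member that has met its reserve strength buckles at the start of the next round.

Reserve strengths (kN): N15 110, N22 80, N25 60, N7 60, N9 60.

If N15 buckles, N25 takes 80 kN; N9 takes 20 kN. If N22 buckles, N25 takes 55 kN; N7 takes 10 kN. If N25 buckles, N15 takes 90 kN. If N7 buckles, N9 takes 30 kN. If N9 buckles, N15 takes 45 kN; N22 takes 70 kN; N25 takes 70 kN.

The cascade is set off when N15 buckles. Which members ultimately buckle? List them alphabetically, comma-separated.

N15, N25

Round 1 — N15 buckles (initial).
  N25: +80 → 80 ≥ 60
  N9: +20 → 20 < 60
Round 2 — N25 buckles.
No further bucklings.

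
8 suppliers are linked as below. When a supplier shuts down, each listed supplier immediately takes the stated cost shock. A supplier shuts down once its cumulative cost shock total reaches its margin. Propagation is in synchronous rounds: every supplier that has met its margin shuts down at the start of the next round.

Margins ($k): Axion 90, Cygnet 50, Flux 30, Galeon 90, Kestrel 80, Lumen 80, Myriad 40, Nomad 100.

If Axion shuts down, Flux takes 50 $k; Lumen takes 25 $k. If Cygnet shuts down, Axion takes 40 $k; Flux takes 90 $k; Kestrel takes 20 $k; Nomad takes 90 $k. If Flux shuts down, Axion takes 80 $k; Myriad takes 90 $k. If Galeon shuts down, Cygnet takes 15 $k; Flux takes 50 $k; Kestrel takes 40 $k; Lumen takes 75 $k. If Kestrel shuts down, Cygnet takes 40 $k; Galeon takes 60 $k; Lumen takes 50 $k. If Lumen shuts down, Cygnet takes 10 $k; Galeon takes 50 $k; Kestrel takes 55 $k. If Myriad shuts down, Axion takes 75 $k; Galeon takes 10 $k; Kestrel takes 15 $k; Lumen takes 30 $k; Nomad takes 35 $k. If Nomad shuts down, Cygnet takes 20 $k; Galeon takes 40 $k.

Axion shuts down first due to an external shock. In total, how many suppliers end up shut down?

Round 1 — Axion shuts down (initial).
  Flux: +50 → 50 ≥ 30
  Lumen: +25 → 25 < 80
Round 2 — Flux shuts down.
  Myriad: +90 → 90 ≥ 40
Round 3 — Myriad shuts down.
  Galeon: +10 → 10 < 90
  Kestrel: +15 → 15 < 80
  Lumen: +30 → 55 < 80
  Nomad: +35 → 35 < 100
No further shutdowns.

3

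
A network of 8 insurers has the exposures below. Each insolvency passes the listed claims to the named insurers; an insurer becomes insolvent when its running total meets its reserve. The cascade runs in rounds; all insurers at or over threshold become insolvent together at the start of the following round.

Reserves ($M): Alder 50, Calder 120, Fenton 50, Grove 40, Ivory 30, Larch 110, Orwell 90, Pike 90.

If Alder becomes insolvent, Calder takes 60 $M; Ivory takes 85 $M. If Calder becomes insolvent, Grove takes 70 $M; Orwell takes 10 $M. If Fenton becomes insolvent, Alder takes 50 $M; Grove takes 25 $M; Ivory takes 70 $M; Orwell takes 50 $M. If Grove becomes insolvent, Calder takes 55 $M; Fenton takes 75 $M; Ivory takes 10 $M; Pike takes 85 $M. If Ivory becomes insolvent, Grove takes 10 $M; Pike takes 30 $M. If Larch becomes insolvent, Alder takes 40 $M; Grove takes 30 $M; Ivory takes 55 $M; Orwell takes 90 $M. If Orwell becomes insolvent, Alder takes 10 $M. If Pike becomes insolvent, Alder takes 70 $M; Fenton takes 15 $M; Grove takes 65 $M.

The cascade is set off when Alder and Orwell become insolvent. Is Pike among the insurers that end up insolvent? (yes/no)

Round 1 — Alder, Orwell become insolvent (initial).
  Calder: +60 → 60 < 120
  Ivory: +85 → 85 ≥ 30
Round 2 — Ivory becomes insolvent.
  Grove: +10 → 10 < 40
  Pike: +30 → 30 < 90
No further insolvencies.

no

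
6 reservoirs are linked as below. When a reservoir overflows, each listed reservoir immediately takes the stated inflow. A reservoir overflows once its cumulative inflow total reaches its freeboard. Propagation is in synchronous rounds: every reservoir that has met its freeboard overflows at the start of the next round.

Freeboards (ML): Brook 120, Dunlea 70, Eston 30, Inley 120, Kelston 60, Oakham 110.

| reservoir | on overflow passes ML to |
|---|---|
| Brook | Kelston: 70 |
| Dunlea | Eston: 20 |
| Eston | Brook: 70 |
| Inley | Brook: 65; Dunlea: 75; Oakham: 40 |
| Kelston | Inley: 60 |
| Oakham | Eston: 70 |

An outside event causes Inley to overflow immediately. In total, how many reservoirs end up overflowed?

Round 1 — Inley overflows (initial).
  Brook: +65 → 65 < 120
  Dunlea: +75 → 75 ≥ 70
  Oakham: +40 → 40 < 110
Round 2 — Dunlea overflows.
  Eston: +20 → 20 < 30
No further overflows.

2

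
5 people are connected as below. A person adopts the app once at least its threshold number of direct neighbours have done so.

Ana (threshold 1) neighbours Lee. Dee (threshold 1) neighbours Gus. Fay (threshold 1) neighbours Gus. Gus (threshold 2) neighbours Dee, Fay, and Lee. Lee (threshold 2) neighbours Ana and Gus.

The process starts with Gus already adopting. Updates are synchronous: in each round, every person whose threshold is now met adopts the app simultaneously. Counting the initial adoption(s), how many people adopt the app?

3

Round 1 — Gus adopts the app (initial).
Round 2 — checking thresholds:
  Dee: 1 of 1 neighbours ≥ 1, adopts the app.
  Fay: 1 of 1 neighbours ≥ 1, adopts the app.
  Lee: 1 of 2 neighbours < 2, holds.
Round 3 — no new adoptions; cascade stops.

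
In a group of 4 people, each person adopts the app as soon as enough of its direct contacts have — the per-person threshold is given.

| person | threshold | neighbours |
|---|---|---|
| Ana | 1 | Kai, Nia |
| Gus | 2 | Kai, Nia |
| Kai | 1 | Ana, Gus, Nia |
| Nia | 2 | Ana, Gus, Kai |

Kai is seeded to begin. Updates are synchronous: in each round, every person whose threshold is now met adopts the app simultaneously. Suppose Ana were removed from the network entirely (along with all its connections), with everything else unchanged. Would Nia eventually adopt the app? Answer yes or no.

With Ana removed:
Round 1 — Kai adopts the app (initial).
Round 2 — no new adoptions; cascade stops.

no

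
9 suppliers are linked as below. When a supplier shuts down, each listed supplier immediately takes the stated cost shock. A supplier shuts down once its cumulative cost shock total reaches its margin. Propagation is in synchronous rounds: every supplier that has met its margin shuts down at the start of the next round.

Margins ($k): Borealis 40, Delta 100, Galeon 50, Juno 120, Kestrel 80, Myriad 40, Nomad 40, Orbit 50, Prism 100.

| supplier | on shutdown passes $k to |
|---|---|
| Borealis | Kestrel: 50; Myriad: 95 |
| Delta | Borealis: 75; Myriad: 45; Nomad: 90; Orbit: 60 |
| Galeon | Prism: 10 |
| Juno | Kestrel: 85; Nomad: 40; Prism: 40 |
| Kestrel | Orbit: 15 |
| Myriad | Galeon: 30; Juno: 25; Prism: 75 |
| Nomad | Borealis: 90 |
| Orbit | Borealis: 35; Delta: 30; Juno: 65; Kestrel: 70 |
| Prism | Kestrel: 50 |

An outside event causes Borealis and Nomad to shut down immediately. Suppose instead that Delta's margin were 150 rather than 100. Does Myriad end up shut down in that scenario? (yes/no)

With Delta's margin at 150:
Round 1 — Borealis, Nomad shut down (initial).
  Kestrel: +50 → 50 < 80
  Myriad: +95 → 95 ≥ 40
Round 2 — Myriad shuts down.
  Galeon: +30 → 30 < 50
  Juno: +25 → 25 < 120
  Prism: +75 → 75 < 100
No further shutdowns.

yes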